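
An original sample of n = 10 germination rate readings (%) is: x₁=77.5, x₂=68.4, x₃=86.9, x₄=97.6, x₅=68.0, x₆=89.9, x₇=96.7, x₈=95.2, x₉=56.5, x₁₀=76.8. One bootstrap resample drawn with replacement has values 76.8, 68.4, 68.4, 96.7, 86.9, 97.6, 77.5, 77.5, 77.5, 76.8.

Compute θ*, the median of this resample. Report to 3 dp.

Sorted: 68.4, 68.4, 76.8, 76.8, 77.5, 77.5, 77.5, 86.9, 96.7, 97.6
Median = average of the two middle values = 77.500

θ* = 77.500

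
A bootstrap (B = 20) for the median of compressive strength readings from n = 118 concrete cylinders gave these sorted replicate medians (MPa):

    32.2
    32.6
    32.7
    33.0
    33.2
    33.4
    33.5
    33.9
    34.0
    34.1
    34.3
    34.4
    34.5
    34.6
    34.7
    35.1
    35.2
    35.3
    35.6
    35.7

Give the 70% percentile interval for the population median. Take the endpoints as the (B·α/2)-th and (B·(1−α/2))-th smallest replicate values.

(32.7, 35.2)

α = 0.30; lower rank = 20 × 0.150 = 3; upper rank = 20 × 0.850 = 17.
The 3rd smallest replicate is 32.7; the 17th is 35.2.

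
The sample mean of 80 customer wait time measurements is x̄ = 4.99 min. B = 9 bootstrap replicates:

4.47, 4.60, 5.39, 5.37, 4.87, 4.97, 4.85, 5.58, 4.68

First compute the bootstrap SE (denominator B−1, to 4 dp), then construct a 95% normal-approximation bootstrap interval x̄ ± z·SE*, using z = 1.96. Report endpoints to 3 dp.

Mean of replicates = 4.9756; sum of squared deviations = 1.2036; SE* = √(1.2036/8) = 0.3879
Margin = 1.96 × 0.3879 = 0.7603
Interval: 4.99 ± 0.7603

(4.230, 5.750)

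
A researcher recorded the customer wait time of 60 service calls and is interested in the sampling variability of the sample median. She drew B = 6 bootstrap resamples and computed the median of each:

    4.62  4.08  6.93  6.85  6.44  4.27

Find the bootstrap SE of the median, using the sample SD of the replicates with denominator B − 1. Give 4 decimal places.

SE* = 1.3453

Bootstrap SE is the standard deviation of the 6 replicate medians.
Mean of replicates: (4.62 + 4.08 + 6.93 + 6.85 + 6.44 + 4.27) / 6 = 33.19000 / 6 = 5.53167
Sum of squared deviations: (−0.91167)² + (−1.45167)² + (+1.39833)² + (+1.31833)² + (+0.90833)² + (−1.26167)² = 9.04868
Variance = 9.04868 / 5 = 1.80974
SE* = √1.80974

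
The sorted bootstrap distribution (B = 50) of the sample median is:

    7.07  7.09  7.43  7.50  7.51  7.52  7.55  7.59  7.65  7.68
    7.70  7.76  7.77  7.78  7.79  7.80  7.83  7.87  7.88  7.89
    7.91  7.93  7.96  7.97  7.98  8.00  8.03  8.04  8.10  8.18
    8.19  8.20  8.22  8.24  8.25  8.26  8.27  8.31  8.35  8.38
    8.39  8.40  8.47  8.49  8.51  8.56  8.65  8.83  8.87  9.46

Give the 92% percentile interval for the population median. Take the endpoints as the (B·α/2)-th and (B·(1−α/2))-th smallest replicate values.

α = 0.08; lower rank = 50 × 0.040 = 2; upper rank = 50 × 0.960 = 48.
The 2nd smallest replicate is 7.09; the 48th is 8.83.

(7.09, 8.83)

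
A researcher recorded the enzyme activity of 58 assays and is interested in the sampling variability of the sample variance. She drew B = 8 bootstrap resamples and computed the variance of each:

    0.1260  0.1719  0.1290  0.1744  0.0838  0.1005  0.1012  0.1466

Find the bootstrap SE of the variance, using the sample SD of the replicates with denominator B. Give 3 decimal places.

SE* = 0.031

Bootstrap SE is the standard deviation of the 8 replicate variances.
Mean of replicates: (0.1260 + 0.1719 + 0.1290 + 0.1744 + 0.0838 + 0.1005 + 0.1012 + 0.1466) / 8 = 1.03340 / 8 = 0.12918
Sum of squared deviations: (−0.00318)² + (+0.04272)² + (−0.00018)² + (+0.04522)² + (−0.04538)² + (−0.02868)² + (−0.02798)² + (+0.01742)² = 0.00785
Variance = 0.00785 / 8 = 0.00098
SE* = √0.00098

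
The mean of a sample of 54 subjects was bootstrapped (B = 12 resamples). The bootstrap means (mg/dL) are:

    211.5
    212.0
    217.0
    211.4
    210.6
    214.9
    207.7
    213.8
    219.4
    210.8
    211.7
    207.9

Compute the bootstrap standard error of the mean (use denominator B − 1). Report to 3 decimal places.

SE* = 3.424

Bootstrap SE is the standard deviation of the 12 replicate means.
Mean of replicates: (211.5 + 212.0 + 217.0 + 211.4 + 210.6 + 214.9 + 207.7 + 213.8 + 219.4 + 210.8 + 211.7 + 207.9) / 12 = 2548.7000 / 12 = 212.3917
Sum of squared deviations: (−0.8917)² + (−0.3917)² + (+4.6083)² + (−0.9917)² + (−1.7917)² + (+2.5083)² + (−4.6917)² + (+1.4083)² + (+7.0083)² + (−1.5917)² + (−0.6917)² + (−4.4917)² = 128.9692
Variance = 128.9692 / 11 = 11.7245
SE* = √11.7245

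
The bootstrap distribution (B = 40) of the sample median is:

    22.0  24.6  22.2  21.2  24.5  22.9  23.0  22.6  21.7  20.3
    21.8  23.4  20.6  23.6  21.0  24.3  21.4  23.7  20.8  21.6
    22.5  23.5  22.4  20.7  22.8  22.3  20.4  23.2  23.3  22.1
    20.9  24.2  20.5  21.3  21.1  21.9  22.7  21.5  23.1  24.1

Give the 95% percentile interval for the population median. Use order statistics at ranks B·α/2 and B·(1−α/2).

Sorted replicates: 20.3, 20.4, 20.5, 20.6, 20.7, 20.8, 20.9, 21.0, 21.1, 21.2, 21.3, 21.4, 21.5, 21.6, 21.7, 21.8, 21.9, 22.0, 22.1, 22.2, 22.3, 22.4, 22.5, 22.6, 22.7, 22.8, 22.9, 23.0, 23.1, 23.2, 23.3, 23.4, 23.5, 23.6, 23.7, 24.1, 24.2, 24.3, 24.5, 24.6
α = 0.05; lower rank = 40 × 0.025 = 1; upper rank = 40 × 0.975 = 39.
The 1st smallest replicate is 20.3; the 39th is 24.5.

(20.3, 24.5)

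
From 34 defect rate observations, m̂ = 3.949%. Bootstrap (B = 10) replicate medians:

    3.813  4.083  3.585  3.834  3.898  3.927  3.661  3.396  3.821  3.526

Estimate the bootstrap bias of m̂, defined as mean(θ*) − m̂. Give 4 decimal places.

mean(θ*) = (3.813 + 4.083 + 3.585 + 3.834 + 3.898 + 3.927 + 3.661 + 3.396 + 3.821 + 3.526) / 10 = 3.75440
bias = 3.75440 − 3.949

bias = −0.1946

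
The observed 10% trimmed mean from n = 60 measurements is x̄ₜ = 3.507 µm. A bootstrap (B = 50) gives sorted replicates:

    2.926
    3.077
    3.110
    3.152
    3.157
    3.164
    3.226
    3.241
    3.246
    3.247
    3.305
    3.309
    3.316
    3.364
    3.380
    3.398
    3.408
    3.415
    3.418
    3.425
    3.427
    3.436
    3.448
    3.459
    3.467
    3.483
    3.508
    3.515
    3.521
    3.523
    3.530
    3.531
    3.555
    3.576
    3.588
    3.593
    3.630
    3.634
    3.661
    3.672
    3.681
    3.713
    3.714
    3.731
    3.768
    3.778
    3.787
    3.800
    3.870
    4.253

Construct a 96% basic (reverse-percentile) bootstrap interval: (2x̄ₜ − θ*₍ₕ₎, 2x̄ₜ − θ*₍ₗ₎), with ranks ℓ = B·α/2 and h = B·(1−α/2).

Percentile endpoints at ranks 1 and 49: θ*₍1₎ = 2.926, θ*₍49₎ = 3.870.
Basic interval reflects these around x̄ₜ:
  lower = 2 × 3.507 − 3.870 = 3.144
  upper = 2 × 3.507 − 2.926 = 4.088

(3.144, 4.088)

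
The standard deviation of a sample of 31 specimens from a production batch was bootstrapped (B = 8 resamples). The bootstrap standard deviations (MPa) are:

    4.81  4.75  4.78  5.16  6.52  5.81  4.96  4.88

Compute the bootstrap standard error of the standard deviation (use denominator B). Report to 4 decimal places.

Bootstrap SE is the standard deviation of the 8 replicate standard deviations.
Mean of replicates: (4.81 + 4.75 + 4.78 + 5.16 + 6.52 + 5.81 + 4.96 + 4.88) / 8 = 41.67000 / 8 = 5.20875
Sum of squared deviations: (−0.39875)² + (−0.45875)² + (−0.42875)² + (−0.04875)² + (+1.31125)² + (+0.60125)² + (−0.24875)² + (−0.32875)² = 2.80649
Variance = 2.80649 / 8 = 0.35081
SE* = √0.35081

SE* = 0.5923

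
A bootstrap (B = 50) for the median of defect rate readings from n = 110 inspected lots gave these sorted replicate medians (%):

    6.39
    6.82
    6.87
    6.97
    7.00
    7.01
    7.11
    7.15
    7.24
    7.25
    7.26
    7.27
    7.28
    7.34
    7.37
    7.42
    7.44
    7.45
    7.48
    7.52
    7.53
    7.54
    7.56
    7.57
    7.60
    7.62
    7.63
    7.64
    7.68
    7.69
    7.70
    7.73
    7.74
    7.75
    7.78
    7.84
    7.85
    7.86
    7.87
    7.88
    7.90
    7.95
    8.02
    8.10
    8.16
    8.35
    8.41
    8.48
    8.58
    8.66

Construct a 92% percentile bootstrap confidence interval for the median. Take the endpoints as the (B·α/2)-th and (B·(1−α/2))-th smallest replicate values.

α = 0.08; lower rank = 50 × 0.040 = 2; upper rank = 50 × 0.960 = 48.
The 2nd smallest replicate is 6.82; the 48th is 8.48.

(6.82, 8.48)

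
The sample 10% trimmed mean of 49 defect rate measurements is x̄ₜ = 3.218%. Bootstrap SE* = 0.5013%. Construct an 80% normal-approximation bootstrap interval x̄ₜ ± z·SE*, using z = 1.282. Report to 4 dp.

Margin = 1.282 × 0.5013 = 0.64267
Interval: 3.218 ± 0.64267

(2.5753, 3.8607)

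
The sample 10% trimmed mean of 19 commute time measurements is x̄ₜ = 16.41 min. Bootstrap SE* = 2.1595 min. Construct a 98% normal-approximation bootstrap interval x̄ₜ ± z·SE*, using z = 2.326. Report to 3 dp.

(11.387, 21.433)

Margin = 2.326 × 2.1595 = 5.0230
Interval: 16.41 ± 5.0230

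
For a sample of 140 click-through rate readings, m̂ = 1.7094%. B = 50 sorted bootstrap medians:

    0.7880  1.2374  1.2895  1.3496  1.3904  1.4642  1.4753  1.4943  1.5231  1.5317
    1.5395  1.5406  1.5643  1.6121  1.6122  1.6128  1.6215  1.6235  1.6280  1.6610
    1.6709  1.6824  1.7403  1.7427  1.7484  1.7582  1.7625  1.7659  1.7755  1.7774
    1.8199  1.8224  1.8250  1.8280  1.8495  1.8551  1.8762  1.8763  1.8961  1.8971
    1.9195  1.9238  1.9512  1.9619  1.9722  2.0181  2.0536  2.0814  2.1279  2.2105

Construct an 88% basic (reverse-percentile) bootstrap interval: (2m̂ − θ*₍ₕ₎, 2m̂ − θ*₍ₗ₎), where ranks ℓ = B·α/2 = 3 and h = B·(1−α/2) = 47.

Percentile endpoints at ranks 3 and 47: θ*₍3₎ = 1.2895, θ*₍47₎ = 2.0536.
Basic interval reflects these around m̂:
  lower = 2 × 1.7094 − 2.0536 = 1.3652
  upper = 2 × 1.7094 − 1.2895 = 2.1293

(1.3652, 2.1293)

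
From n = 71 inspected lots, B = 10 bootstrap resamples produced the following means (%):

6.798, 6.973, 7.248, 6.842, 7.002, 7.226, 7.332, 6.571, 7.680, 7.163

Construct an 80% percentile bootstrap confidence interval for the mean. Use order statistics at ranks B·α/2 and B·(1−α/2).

Sorted replicates: 6.571, 6.798, 6.842, 6.973, 7.002, 7.163, 7.226, 7.248, 7.332, 7.680
α = 0.20; lower rank = 10 × 0.100 = 1; upper rank = 10 × 0.900 = 9.
The 1st smallest replicate is 6.571; the 9th is 7.332.

(6.571, 7.332)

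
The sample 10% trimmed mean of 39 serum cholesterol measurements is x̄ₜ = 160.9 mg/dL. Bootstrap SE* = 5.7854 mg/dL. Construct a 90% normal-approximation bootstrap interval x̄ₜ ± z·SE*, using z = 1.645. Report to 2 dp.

Margin = 1.645 × 5.7854 = 9.517
Interval: 160.9 ± 9.517

(151.38, 170.42)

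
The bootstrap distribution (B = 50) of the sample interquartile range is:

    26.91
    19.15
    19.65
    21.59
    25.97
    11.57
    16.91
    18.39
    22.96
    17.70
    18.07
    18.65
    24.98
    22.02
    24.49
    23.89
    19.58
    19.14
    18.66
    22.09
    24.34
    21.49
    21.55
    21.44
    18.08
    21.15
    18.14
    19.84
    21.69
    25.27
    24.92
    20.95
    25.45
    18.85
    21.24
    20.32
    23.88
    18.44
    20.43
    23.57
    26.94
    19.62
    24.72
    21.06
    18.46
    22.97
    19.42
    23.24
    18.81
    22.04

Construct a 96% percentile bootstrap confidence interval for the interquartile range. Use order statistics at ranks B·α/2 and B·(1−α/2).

(11.57, 26.91)

Sorted replicates: 11.57, 16.91, 17.70, 18.07, 18.08, 18.14, 18.39, 18.44, 18.46, 18.65, 18.66, 18.81, 18.85, 19.14, 19.15, 19.42, 19.58, 19.62, 19.65, 19.84, 20.32, 20.43, 20.95, 21.06, 21.15, 21.24, 21.44, 21.49, 21.55, 21.59, 21.69, 22.02, 22.04, 22.09, 22.96, 22.97, 23.24, 23.57, 23.88, 23.89, 24.34, 24.49, 24.72, 24.92, 24.98, 25.27, 25.45, 25.97, 26.91, 26.94
α = 0.04; lower rank = 50 × 0.020 = 1; upper rank = 50 × 0.980 = 49.
The 1st smallest replicate is 11.57; the 49th is 26.91.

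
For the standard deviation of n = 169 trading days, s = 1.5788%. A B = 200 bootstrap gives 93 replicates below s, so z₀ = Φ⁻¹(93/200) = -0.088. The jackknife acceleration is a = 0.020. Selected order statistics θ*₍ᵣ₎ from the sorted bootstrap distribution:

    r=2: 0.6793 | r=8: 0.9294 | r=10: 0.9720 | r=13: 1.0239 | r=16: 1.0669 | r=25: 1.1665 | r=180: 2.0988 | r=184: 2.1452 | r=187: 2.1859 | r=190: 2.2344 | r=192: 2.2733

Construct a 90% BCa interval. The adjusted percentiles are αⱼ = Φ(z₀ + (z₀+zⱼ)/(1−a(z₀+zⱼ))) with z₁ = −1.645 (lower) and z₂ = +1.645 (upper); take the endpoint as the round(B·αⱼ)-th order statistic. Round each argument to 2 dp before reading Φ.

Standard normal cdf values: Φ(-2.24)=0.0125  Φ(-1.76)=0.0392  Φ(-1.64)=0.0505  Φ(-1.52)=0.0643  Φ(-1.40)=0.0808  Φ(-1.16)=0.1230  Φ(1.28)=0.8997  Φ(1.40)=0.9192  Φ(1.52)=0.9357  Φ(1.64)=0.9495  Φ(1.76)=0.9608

(0.9294, 2.1859)

Lower: z₀ + z₁ = -0.088 + (-1.645) = -1.733; 1 − a(z₀+z₁) = 1 − (0.020)(-1.733) = 1.0347; argument = -0.088 + (-1.733)/1.0347 = -1.7629 → -1.76.
α₁ = Φ(-1.76) = 0.0392; rank = round(200 × 0.0392) = 8; θ*₍8₎ = 0.9294.
Upper: z₀ + z₂ = 1.557; 1 − a(z₀+z₂) = 0.9689; argument = 1.5190 → 1.52; α₂ = 0.9357; rank = 187; θ*₍187₎ = 2.1859.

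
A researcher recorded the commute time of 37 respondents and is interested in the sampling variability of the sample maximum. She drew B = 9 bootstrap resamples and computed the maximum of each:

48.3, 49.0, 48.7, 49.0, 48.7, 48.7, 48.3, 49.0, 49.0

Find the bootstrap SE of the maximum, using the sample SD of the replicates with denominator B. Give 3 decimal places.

SE* = 0.271

Bootstrap SE is the standard deviation of the 9 replicate maximums.
Mean of replicates: (48.3 + 49.0 + 48.7 + 49.0 + 48.7 + 48.7 + 48.3 + 49.0 + 49.0) / 9 = 438.7000 / 9 = 48.7444
Sum of squared deviations: (−0.4444)² + (+0.2556)² + (−0.0444)² + (+0.2556)² + (−0.0444)² + (−0.0444)² + (−0.4444)² + (+0.2556)² + (+0.2556)² = 0.6622
Variance = 0.6622 / 9 = 0.0736
SE* = √0.0736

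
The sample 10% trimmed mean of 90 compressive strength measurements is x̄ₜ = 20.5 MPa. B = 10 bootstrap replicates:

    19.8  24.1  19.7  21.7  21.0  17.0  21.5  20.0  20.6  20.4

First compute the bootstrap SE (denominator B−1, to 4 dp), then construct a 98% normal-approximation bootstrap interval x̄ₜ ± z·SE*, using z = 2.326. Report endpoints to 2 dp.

Mean of replicates = 20.5800; sum of squared deviations = 29.2360; SE* = √(29.2360/9) = 1.8023
Margin = 2.326 × 1.8023 = 4.192
Interval: 20.5 ± 4.192

(16.31, 24.69)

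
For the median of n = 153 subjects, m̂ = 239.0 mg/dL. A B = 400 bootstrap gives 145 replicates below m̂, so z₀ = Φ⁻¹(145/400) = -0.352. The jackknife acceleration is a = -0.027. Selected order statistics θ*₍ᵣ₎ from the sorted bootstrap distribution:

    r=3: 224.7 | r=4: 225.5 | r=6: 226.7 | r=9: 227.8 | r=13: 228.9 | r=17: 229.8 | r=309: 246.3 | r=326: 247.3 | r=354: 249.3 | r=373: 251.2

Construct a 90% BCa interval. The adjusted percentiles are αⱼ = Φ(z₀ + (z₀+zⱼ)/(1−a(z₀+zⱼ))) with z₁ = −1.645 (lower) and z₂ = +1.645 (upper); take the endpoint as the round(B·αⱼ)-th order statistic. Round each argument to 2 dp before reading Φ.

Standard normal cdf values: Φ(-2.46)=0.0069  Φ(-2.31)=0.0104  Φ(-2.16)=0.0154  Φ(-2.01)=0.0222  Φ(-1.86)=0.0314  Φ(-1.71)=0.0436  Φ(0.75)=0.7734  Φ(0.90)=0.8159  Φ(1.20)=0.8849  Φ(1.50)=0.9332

Lower: z₀ + z₁ = -0.352 + (-1.645) = -1.997; 1 − a(z₀+z₁) = 1 − (-0.027)(-1.997) = 0.9461; argument = -0.352 + (-1.997)/0.9461 = -2.4628 → -2.46.
α₁ = Φ(-2.46) = 0.0069; rank = round(400 × 0.0069) = 3; θ*₍3₎ = 224.7.
Upper: z₀ + z₂ = 1.293; 1 − a(z₀+z₂) = 1.0349; argument = 0.8974 → 0.90; α₂ = 0.8159; rank = 326; θ*₍326₎ = 247.3.

(224.7, 247.3)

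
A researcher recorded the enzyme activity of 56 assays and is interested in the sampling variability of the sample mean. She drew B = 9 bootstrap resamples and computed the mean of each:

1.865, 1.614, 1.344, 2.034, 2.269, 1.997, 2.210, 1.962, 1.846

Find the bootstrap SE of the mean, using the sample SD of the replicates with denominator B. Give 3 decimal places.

Bootstrap SE is the standard deviation of the 9 replicate means.
Mean of replicates: (1.865 + 1.614 + 1.344 + 2.034 + 2.269 + 1.997 + 2.210 + 1.962 + 1.846) / 9 = 17.14100 / 9 = 1.90456
Sum of squared deviations: (−0.03956)² + (−0.29056)² + (−0.56056)² + (+0.12944)² + (+0.36444)² + (+0.09244)² + (+0.30544)² + (+0.05744)² + (−0.05856)² = 0.65836
Variance = 0.65836 / 9 = 0.07315
SE* = √0.07315

SE* = 0.270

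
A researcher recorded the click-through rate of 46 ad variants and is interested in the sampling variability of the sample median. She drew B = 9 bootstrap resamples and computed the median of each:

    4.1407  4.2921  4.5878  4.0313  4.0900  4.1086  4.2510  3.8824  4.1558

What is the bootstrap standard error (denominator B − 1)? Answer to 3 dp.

SE* = 0.197

Bootstrap SE is the standard deviation of the 9 replicate medians.
Mean of replicates: (4.1407 + 4.2921 + 4.5878 + 4.0313 + 4.0900 + 4.1086 + 4.2510 + 3.8824 + 4.1558) / 9 = 37.53970 / 9 = 4.17108
Sum of squared deviations: (−0.03038)² + (+0.12102)² + (+0.41672)² + (−0.13978)² + (−0.08108)² + (−0.06248)² + (+0.07992)² + (−0.28868)² + (−0.01528)² = 0.30920
Variance = 0.30920 / 8 = 0.03865
SE* = √0.03865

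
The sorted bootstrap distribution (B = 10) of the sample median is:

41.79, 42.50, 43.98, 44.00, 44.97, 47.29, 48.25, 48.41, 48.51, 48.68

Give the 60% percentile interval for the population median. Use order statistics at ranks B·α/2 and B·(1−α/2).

(42.50, 48.41)

α = 0.40; lower rank = 10 × 0.200 = 2; upper rank = 10 × 0.800 = 8.
The 2nd smallest replicate is 42.50; the 8th is 48.41.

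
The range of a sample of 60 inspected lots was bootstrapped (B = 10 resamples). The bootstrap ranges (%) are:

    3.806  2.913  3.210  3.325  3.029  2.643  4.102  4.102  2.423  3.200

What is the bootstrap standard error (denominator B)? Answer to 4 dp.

Bootstrap SE is the standard deviation of the 10 replicate ranges.
Mean of replicates: (3.806 + 2.913 + 3.210 + 3.325 + 3.029 + 2.643 + 4.102 + 4.102 + 2.423 + 3.200) / 10 = 32.75300 / 10 = 3.27530
Sum of squared deviations: (+0.53070)² + (−0.36230)² + (−0.06530)² + (+0.04970)² + (−0.24630)² + (−0.63230)² + (+0.82670)² + (+0.82670)² + (−0.85230)² + (−0.07530)² = 2.97906
Variance = 2.97906 / 10 = 0.29791
SE* = √0.29791

SE* = 0.5458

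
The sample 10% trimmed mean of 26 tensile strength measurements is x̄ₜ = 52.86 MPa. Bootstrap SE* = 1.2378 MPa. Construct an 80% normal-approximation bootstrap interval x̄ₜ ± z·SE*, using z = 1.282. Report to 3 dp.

Margin = 1.282 × 1.2378 = 1.5869
Interval: 52.86 ± 1.5869

(51.273, 54.447)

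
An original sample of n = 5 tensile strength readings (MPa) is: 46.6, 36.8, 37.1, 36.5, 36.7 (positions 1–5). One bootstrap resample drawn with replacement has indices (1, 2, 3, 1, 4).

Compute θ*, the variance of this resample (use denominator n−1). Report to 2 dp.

θ* = 28.86

Resample values: 46.6, 36.8, 37.1, 46.6, 36.5.
Mean = 40.7200; sum of squared deviations = 115.4280
s² = 115.4280 / 4 = 28.8570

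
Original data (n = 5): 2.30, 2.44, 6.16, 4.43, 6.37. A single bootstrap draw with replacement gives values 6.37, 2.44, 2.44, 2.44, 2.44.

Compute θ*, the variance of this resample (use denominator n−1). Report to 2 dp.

θ* = 3.09

Mean = 3.2260; sum of squared deviations = 12.3559
s² = 12.3559 / 4 = 3.0890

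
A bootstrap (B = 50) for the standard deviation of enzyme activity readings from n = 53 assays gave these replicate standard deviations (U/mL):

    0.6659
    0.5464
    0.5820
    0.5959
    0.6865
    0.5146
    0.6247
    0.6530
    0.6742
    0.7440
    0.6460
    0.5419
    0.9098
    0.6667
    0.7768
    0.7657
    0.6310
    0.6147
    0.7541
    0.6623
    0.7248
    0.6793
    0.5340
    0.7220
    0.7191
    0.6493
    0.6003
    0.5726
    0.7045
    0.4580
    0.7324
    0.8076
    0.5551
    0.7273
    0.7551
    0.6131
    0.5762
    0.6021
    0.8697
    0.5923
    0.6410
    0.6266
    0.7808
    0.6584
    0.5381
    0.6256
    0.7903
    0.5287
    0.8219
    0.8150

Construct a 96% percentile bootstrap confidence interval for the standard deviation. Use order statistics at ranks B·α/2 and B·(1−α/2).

(0.4580, 0.8697)

Sorted replicates: 0.4580, 0.5146, 0.5287, 0.5340, 0.5381, 0.5419, 0.5464, 0.5551, 0.5726, 0.5762, 0.5820, 0.5923, 0.5959, 0.6003, 0.6021, 0.6131, 0.6147, 0.6247, 0.6256, 0.6266, 0.6310, 0.6410, 0.6460, 0.6493, 0.6530, 0.6584, 0.6623, 0.6659, 0.6667, 0.6742, 0.6793, 0.6865, 0.7045, 0.7191, 0.7220, 0.7248, 0.7273, 0.7324, 0.7440, 0.7541, 0.7551, 0.7657, 0.7768, 0.7808, 0.7903, 0.8076, 0.8150, 0.8219, 0.8697, 0.9098
α = 0.04; lower rank = 50 × 0.020 = 1; upper rank = 50 × 0.980 = 49.
The 1st smallest replicate is 0.4580; the 49th is 0.8697.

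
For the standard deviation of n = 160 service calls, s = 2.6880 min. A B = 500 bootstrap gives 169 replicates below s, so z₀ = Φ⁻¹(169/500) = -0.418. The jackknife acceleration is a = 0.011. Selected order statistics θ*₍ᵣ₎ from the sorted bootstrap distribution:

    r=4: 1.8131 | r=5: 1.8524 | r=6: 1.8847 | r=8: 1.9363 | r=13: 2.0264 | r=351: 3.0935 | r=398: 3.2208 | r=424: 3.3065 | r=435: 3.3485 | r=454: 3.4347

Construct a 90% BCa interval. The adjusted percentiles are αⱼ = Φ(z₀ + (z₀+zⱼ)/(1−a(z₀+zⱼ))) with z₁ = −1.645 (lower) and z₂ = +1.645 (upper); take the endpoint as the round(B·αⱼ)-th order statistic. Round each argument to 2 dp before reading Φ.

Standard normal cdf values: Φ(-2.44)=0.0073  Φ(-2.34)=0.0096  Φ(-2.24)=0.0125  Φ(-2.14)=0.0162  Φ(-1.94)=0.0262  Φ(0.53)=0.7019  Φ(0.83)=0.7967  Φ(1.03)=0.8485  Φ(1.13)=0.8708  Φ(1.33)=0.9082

(1.8131, 3.2208)

Lower: z₀ + z₁ = -0.418 + (-1.645) = -2.063; 1 − a(z₀+z₁) = 1 − (0.011)(-2.063) = 1.0227; argument = -0.418 + (-2.063)/1.0227 = -2.4352 → -2.44.
α₁ = Φ(-2.44) = 0.0073; rank = round(500 × 0.0073) = 4; θ*₍4₎ = 1.8131.
Upper: z₀ + z₂ = 1.227; 1 − a(z₀+z₂) = 0.9865; argument = 0.8258 → 0.83; α₂ = 0.7967; rank = 398; θ*₍398₎ = 3.2208.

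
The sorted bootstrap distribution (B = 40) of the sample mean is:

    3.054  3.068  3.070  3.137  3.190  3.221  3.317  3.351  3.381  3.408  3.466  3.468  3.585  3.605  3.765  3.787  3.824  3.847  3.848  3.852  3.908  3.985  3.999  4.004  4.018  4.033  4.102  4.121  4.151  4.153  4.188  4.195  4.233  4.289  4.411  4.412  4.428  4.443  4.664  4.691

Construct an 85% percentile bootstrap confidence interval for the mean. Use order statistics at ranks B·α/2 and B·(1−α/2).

α = 0.15; lower rank = 40 × 0.075 = 3; upper rank = 40 × 0.925 = 37.
The 3rd smallest replicate is 3.070; the 37th is 4.428.

(3.070, 4.428)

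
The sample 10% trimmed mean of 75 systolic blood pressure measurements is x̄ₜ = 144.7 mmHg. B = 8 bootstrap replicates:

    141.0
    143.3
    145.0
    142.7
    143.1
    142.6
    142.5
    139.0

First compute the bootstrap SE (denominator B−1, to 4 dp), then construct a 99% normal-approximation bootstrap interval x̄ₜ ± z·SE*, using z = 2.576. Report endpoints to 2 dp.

Mean of replicates = 142.4000; sum of squared deviations = 21.7200; SE* = √(21.7200/7) = 1.7615
Margin = 2.576 × 1.7615 = 4.538
Interval: 144.7 ± 4.538

(140.16, 149.24)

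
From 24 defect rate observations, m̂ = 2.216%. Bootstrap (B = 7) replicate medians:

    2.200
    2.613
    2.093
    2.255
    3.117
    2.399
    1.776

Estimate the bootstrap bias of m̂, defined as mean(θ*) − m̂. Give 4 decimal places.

mean(θ*) = (2.200 + 2.613 + 2.093 + 2.255 + 3.117 + 2.399 + 1.776) / 7 = 2.35043
bias = 2.35043 − 2.216

bias = +0.1344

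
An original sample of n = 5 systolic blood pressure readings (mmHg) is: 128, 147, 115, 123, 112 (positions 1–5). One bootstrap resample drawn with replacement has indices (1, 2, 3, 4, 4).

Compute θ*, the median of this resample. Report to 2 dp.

θ* = 123.00

Resample values: 128, 147, 115, 123, 123.
Sorted: 115, 123, 123, 128, 147
Median = middle value = 123.00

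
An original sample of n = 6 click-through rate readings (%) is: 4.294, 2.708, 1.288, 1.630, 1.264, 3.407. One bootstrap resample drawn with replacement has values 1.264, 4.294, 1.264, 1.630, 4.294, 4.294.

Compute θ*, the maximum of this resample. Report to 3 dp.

Maximum = 4.294

θ* = 4.294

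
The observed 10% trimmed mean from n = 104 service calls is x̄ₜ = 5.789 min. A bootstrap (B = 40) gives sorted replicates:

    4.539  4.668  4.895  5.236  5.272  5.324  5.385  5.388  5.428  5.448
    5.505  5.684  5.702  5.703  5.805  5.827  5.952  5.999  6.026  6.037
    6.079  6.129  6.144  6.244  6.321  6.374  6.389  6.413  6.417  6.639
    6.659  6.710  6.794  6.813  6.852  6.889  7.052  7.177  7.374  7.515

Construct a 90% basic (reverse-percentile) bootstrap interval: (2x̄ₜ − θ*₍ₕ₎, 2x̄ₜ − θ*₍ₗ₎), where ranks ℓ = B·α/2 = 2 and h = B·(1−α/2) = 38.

Percentile endpoints at ranks 2 and 38: θ*₍2₎ = 4.668, θ*₍38₎ = 7.177.
Basic interval reflects these around x̄ₜ:
  lower = 2 × 5.789 − 7.177 = 4.401
  upper = 2 × 5.789 − 4.668 = 6.910

(4.401, 6.910)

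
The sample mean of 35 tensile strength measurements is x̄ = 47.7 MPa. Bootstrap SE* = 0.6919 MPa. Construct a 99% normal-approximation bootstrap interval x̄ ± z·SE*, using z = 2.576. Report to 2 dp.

Margin = 2.576 × 0.6919 = 1.782
Interval: 47.7 ± 1.782

(45.92, 49.48)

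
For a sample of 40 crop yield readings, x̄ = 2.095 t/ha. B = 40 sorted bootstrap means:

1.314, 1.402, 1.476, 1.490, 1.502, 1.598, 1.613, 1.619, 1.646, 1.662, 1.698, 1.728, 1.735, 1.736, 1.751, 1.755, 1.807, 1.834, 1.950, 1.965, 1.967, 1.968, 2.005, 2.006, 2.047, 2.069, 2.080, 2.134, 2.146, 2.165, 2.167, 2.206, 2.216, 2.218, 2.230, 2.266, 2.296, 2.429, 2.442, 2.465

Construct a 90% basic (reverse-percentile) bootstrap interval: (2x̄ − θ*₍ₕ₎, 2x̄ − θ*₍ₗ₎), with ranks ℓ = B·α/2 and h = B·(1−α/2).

(1.761, 2.788)

Percentile endpoints at ranks 2 and 38: θ*₍2₎ = 1.402, θ*₍38₎ = 2.429.
Basic interval reflects these around x̄:
  lower = 2 × 2.095 − 2.429 = 1.761
  upper = 2 × 2.095 − 1.402 = 2.788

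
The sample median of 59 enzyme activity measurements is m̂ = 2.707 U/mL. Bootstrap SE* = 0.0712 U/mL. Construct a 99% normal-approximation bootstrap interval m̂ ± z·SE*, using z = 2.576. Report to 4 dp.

Margin = 2.576 × 0.0712 = 0.18341
Interval: 2.707 ± 0.18341

(2.5236, 2.8904)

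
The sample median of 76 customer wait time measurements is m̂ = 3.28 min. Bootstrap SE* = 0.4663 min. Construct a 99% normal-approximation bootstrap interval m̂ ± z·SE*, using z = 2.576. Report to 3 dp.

(2.079, 4.481)

Margin = 2.576 × 0.4663 = 1.2012
Interval: 3.28 ± 1.2012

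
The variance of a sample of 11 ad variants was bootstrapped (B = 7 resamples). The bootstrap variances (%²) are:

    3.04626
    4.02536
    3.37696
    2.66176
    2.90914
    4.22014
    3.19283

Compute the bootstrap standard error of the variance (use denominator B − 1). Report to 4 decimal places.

Bootstrap SE is the standard deviation of the 7 replicate variances.
Mean of replicates: (3.04626 + 4.02536 + 3.37696 + 2.66176 + 2.90914 + 4.22014 + 3.19283) / 7 = 23.432450 / 7 = 3.347493
Sum of squared deviations: (−0.301233)² + (+0.677867)² + (+0.029467)² + (−0.685733)² + (−0.438353)² + (+0.872647)² + (−0.154663)² = 1.998930
Variance = 1.998930 / 6 = 0.333155
SE* = √0.333155

SE* = 0.5772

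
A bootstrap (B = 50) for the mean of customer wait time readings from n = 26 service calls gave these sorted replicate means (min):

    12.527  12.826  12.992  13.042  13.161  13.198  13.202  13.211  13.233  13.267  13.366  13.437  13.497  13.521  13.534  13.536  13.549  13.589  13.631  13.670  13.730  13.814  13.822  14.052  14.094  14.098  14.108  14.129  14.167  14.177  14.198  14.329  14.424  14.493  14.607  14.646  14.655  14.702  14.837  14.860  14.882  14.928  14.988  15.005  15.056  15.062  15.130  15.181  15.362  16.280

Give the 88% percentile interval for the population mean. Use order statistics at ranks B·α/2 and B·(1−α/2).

α = 0.12; lower rank = 50 × 0.060 = 3; upper rank = 50 × 0.940 = 47.
The 3rd smallest replicate is 12.992; the 47th is 15.130.

(12.992, 15.130)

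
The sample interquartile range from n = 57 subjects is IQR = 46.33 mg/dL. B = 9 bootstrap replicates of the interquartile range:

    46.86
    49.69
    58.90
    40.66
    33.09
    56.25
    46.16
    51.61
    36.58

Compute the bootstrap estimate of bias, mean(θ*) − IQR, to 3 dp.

bias = +0.314

mean(θ*) = (46.86 + 49.69 + 58.90 + 40.66 + 33.09 + 56.25 + 46.16 + 51.61 + 36.58) / 9 = 46.6444
bias = 46.6444 − 46.33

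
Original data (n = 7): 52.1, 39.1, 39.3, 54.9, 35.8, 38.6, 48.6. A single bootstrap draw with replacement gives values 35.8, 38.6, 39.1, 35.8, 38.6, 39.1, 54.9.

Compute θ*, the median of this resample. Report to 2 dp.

θ* = 38.60

Sorted: 35.8, 35.8, 38.6, 38.6, 39.1, 39.1, 54.9
Median = middle value = 38.60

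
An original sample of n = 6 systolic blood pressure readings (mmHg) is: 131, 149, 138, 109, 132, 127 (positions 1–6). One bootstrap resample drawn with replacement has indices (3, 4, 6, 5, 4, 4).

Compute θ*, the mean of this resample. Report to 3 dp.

Resample values: 138, 109, 127, 132, 109, 109.
Mean = (138 + 109 + 127 + 132 + 109 + 109) / 6 = 724.0 / 6 = 120.667

θ* = 120.667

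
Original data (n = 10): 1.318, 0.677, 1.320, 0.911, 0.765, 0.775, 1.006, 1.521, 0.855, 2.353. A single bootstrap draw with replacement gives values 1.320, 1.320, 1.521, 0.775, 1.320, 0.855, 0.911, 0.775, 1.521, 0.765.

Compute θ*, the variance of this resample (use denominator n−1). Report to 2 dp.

θ* = 0.10

Mean = 1.1083; sum of squared deviations = 0.9182
s² = 0.9182 / 9 = 0.1020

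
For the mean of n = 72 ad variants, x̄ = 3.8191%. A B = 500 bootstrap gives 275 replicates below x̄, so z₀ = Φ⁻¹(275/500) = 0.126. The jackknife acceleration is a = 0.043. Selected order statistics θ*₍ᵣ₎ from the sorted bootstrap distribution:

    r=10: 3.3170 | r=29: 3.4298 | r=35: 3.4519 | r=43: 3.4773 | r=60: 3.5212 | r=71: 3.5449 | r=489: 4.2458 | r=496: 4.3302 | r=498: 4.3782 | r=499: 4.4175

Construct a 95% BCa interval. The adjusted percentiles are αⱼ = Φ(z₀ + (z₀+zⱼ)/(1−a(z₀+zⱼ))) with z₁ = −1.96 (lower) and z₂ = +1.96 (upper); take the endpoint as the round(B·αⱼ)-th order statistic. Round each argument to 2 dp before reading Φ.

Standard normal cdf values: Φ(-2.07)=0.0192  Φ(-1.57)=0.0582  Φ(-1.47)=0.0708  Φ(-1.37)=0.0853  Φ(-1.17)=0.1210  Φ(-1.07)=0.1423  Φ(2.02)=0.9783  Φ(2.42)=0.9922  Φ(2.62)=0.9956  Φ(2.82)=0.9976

Lower: z₀ + z₁ = 0.126 + (-1.960) = -1.834; 1 − a(z₀+z₁) = 1 − (0.043)(-1.834) = 1.0789; argument = 0.126 + (-1.834)/1.0789 = -1.5739 → -1.57.
α₁ = Φ(-1.57) = 0.0582; rank = round(500 × 0.0582) = 29; θ*₍29₎ = 3.4298.
Upper: z₀ + z₂ = 2.086; 1 − a(z₀+z₂) = 0.9103; argument = 2.4175 → 2.42; α₂ = 0.9922; rank = 496; θ*₍496₎ = 4.3302.

(3.4298, 4.3302)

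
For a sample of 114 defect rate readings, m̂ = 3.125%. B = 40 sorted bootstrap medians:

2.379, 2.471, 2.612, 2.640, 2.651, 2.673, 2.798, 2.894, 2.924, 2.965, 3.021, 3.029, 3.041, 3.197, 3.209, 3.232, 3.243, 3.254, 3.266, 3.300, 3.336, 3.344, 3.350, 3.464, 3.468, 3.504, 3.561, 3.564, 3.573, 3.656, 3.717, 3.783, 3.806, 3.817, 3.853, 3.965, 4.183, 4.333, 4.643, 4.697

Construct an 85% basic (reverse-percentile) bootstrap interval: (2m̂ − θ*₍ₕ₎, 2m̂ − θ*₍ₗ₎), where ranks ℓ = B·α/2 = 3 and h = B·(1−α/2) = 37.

(2.067, 3.638)

Percentile endpoints at ranks 3 and 37: θ*₍3₎ = 2.612, θ*₍37₎ = 4.183.
Basic interval reflects these around m̂:
  lower = 2 × 3.125 − 4.183 = 2.067
  upper = 2 × 3.125 − 2.612 = 3.638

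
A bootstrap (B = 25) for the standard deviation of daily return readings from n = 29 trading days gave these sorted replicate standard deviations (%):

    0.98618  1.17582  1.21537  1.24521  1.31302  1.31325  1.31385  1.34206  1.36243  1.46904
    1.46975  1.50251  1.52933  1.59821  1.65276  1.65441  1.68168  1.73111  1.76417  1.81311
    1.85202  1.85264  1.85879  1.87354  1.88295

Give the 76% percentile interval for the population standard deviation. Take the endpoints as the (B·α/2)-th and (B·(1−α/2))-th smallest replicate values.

(1.21537, 1.85264)

α = 0.24; lower rank = 25 × 0.120 = 3; upper rank = 25 × 0.880 = 22.
The 3rd smallest replicate is 1.21537; the 22nd is 1.85264.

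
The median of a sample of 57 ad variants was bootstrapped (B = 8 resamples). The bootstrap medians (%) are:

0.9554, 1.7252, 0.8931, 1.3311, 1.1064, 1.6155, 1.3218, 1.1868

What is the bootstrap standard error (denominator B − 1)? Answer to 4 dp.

Bootstrap SE is the standard deviation of the 8 replicate medians.
Mean of replicates: (0.9554 + 1.7252 + 0.8931 + 1.3311 + 1.1064 + 1.6155 + 1.3218 + 1.1868) / 8 = 10.13530 / 8 = 1.26691
Sum of squared deviations: (−0.31151)² + (+0.45829)² + (−0.37381)² + (+0.06419)² + (−0.16051)² + (+0.34859)² + (+0.05489)² + (−0.08011)² = 0.60763
Variance = 0.60763 / 7 = 0.08680
SE* = √0.08680

SE* = 0.2946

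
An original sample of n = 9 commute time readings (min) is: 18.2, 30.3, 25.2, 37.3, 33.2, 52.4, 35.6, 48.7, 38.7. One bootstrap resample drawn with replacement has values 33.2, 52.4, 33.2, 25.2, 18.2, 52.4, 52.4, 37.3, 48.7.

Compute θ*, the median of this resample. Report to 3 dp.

θ* = 37.300

Sorted: 18.2, 25.2, 33.2, 33.2, 37.3, 48.7, 52.4, 52.4, 52.4
Median = middle value = 37.300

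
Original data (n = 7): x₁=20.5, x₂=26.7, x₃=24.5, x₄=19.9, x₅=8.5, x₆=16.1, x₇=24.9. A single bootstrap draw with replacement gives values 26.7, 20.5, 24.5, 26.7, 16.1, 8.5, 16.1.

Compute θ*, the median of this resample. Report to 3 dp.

Sorted: 8.5, 16.1, 16.1, 20.5, 24.5, 26.7, 26.7
Median = middle value = 20.500

θ* = 20.500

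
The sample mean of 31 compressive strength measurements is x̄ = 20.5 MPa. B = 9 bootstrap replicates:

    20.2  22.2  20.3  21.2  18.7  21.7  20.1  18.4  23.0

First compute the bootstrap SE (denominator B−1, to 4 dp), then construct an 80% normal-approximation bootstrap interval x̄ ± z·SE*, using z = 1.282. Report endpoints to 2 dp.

Mean of replicates = 20.6444; sum of squared deviations = 18.8222; SE* = √(18.8222/8) = 1.5339
Margin = 1.282 × 1.5339 = 1.966
Interval: 20.5 ± 1.966

(18.53, 22.47)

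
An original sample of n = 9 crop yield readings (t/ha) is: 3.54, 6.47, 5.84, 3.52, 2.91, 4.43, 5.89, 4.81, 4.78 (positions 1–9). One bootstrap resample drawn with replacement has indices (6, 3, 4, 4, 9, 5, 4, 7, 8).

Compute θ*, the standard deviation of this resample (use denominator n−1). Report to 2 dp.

Resample values: 4.43, 5.84, 3.52, 3.52, 4.78, 2.91, 3.52, 5.89, 4.81.
Mean = 4.3578; sum of squared deviations = 9.1344
s² = 9.1344 / 8 = 1.1418
s = √1.1418 = 1.07

θ* = 1.07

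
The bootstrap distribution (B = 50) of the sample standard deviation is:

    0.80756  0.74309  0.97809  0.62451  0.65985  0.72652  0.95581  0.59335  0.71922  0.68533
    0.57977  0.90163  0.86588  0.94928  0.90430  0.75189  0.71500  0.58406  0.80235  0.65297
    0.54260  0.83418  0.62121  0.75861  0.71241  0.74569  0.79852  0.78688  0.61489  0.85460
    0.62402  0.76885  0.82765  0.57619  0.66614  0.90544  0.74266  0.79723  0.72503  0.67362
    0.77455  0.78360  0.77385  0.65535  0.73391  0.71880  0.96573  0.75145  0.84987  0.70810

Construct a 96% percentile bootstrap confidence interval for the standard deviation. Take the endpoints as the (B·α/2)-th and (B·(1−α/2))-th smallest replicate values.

Sorted replicates: 0.54260, 0.57619, 0.57977, 0.58406, 0.59335, 0.61489, 0.62121, 0.62402, 0.62451, 0.65297, 0.65535, 0.65985, 0.66614, 0.67362, 0.68533, 0.70810, 0.71241, 0.71500, 0.71880, 0.71922, 0.72503, 0.72652, 0.73391, 0.74266, 0.74309, 0.74569, 0.75145, 0.75189, 0.75861, 0.76885, 0.77385, 0.77455, 0.78360, 0.78688, 0.79723, 0.79852, 0.80235, 0.80756, 0.82765, 0.83418, 0.84987, 0.85460, 0.86588, 0.90163, 0.90430, 0.90544, 0.94928, 0.95581, 0.96573, 0.97809
α = 0.04; lower rank = 50 × 0.020 = 1; upper rank = 50 × 0.980 = 49.
The 1st smallest replicate is 0.54260; the 49th is 0.96573.

(0.54260, 0.96573)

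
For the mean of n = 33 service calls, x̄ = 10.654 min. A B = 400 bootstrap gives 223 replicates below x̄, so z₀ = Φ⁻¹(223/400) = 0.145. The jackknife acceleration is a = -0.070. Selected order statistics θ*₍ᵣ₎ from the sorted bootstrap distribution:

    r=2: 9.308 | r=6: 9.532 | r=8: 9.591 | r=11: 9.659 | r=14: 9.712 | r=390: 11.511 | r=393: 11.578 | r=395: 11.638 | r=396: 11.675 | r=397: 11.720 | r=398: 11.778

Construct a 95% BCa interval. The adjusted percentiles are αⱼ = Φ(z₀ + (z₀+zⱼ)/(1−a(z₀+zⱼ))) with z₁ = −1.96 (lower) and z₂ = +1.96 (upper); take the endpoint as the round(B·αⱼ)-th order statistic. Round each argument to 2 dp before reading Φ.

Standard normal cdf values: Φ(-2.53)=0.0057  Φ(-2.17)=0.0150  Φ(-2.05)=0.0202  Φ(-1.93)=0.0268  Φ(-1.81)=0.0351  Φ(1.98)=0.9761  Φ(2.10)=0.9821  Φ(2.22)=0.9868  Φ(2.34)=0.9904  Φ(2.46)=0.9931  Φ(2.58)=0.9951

Lower: z₀ + z₁ = 0.145 + (-1.960) = -1.815; 1 − a(z₀+z₁) = 1 − (-0.070)(-1.815) = 0.8730; argument = 0.145 + (-1.815)/0.8730 = -1.9342 → -1.93.
α₁ = Φ(-1.93) = 0.0268; rank = round(400 × 0.0268) = 11; θ*₍11₎ = 9.659.
Upper: z₀ + z₂ = 2.105; 1 − a(z₀+z₂) = 1.1474; argument = 1.9797 → 1.98; α₂ = 0.9761; rank = 390; θ*₍390₎ = 11.511.

(9.659, 11.511)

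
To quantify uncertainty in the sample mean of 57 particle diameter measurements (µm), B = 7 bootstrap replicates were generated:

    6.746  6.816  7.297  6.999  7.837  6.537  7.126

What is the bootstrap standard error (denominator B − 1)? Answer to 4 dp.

SE* = 0.4280

Bootstrap SE is the standard deviation of the 7 replicate means.
Mean of replicates: (6.746 + 6.816 + 7.297 + 6.999 + 7.837 + 6.537 + 7.126) / 7 = 49.35800 / 7 = 7.05114
Sum of squared deviations: (−0.30514)² + (−0.23514)² + (+0.24586)² + (−0.05214)² + (+0.78586)² + (−0.51414)² + (+0.07486)² = 1.09909
Variance = 1.09909 / 6 = 0.18318
SE* = √0.18318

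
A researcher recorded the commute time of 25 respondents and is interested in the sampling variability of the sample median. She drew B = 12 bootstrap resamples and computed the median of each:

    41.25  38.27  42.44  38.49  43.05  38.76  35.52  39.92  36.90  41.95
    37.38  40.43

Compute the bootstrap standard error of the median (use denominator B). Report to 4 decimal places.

SE* = 2.2642

Bootstrap SE is the standard deviation of the 12 replicate medians.
Mean of replicates: (41.25 + 38.27 + 42.44 + 38.49 + 43.05 + 38.76 + 35.52 + 39.92 + 36.90 + 41.95 + 37.38 + 40.43) / 12 = 474.36000 / 12 = 39.53000
Sum of squared deviations: (+1.72000)² + (−1.26000)² + (+2.91000)² + (−1.04000)² + (+3.52000)² + (−0.77000)² + (−4.01000)² + (+0.39000)² + (−2.63000)² + (+2.42000)² + (−2.15000)² + (+0.90000)² = 61.51700
Variance = 61.51700 / 12 = 5.12642
SE* = √5.12642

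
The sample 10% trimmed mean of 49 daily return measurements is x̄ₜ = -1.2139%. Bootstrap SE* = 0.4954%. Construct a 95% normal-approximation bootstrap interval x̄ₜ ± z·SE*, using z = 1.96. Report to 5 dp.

(-2.18488, -0.24292)

Margin = 1.96 × 0.4954 = 0.970984
Interval: -1.2139 ± 0.970984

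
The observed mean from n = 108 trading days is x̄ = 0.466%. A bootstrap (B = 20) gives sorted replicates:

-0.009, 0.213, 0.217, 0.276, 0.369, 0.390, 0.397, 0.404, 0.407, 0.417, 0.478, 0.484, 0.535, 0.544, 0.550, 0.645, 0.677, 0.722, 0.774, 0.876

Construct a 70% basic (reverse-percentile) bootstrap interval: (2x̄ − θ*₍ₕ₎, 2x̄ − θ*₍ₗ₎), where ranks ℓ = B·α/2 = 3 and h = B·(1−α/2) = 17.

(0.255, 0.715)

Percentile endpoints at ranks 3 and 17: θ*₍3₎ = 0.217, θ*₍17₎ = 0.677.
Basic interval reflects these around x̄:
  lower = 2 × 0.466 − 0.677 = 0.255
  upper = 2 × 0.466 − 0.217 = 0.715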